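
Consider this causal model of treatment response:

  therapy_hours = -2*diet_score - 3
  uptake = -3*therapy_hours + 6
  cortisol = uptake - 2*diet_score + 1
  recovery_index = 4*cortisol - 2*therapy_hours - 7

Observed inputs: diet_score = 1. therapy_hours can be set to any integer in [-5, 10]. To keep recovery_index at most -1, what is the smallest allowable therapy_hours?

therapy_hours = 1

Intervening on therapy_hours fixes its value directly, overriding its dependence on diet_score.
Substituting into the cortisol equation gives cortisol = -3*therapy_hours + 5.
This gives recovery_index = -14*therapy_hours + 13.
Require -14*therapy_hours + 13 ≤ -1, so therapy_hours ≥ 1.
The smallest integer in [-5, 10] satisfying this is 1.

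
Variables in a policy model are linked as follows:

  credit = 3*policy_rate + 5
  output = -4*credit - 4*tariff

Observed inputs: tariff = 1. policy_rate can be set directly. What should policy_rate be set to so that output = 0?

Substituting into the output equation gives output = -12*policy_rate - 24.
Solve -12*policy_rate - 24 = 0: policy_rate = (0 + 24) / -12 = -2.

policy_rate = -2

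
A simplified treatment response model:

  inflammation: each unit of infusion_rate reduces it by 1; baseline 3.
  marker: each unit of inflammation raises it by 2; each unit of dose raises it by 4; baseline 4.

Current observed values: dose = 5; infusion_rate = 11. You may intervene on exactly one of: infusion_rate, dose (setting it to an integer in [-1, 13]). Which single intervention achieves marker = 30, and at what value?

set infusion_rate = 0

Intervening on infusion_rate: with other inputs at their observed values, marker = -2*infusion_rate + 30. Solving for 30 gives infusion_rate = 0, within [-1, 13].
Intervening on dose: marker = 4*dose - 12. Reaching 30 requires dose = 21/2, not an integer.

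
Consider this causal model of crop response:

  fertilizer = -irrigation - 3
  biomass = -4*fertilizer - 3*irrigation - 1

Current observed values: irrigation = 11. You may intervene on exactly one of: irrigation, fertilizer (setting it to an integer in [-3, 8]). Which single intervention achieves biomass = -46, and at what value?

Intervening on irrigation: biomass = irrigation + 11. Reaching -46 requires irrigation = -57, outside [-3, 8].
Intervening on fertilizer: with other inputs at their observed values, biomass = -4*fertilizer - 34. Solving for -46 gives fertilizer = 3, within [-3, 8].

set fertilizer = 3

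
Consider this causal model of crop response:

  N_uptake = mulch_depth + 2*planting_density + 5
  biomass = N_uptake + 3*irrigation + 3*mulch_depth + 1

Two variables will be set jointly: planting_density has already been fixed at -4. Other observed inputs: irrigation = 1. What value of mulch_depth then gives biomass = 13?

With planting_density held at -4:
Substituting into the N_uptake equation gives N_uptake = mulch_depth - 3.
So biomass = 4*mulch_depth + 1.
Solve 4*mulch_depth + 1 = 13: mulch_depth = (13 - 1) / 4 = 3.

mulch_depth = 3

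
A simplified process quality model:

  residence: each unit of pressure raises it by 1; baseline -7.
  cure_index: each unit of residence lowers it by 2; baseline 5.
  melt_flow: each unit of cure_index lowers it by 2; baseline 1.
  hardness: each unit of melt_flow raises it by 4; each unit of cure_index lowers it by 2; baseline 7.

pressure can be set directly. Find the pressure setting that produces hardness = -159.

Substituting into the cure_index equation gives cure_index = -2*pressure + 19.
Substituting into the melt_flow equation gives melt_flow = 4*pressure - 37.
Substituting into the hardness equation gives hardness = 20*pressure - 179.
Solve 20*pressure - 179 = -159: pressure = (-159 + 179) / 20 = 1.

pressure = 1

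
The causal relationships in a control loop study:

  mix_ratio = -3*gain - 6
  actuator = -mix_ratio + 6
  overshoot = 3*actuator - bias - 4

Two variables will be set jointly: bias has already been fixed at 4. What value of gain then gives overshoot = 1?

With bias held at 4:
Substituting into the actuator equation gives actuator = 3*gain + 12.
Substituting into the overshoot equation gives overshoot = 9*gain + 28.
Solve 9*gain + 28 = 1: gain = (1 - 28) / 9 = -3.

gain = -3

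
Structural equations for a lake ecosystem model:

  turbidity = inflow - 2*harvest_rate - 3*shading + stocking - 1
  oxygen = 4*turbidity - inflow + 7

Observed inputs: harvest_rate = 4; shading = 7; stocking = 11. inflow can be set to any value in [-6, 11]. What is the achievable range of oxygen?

-87 to -36

Substituting into the turbidity equation gives turbidity = inflow - 19.
This gives oxygen = 3*inflow - 69.
Linear in inflow, so extremes are at the endpoints: inflow = -6 gives oxygen = -87; inflow = 11 gives oxygen = -36.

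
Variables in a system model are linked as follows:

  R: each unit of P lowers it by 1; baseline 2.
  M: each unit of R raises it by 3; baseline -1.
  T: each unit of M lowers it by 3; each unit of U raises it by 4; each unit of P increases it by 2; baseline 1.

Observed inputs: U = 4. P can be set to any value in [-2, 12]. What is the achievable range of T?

-20 to 134

Substituting into the M equation gives M = -3*P + 5.
This gives T = 11*P + 2.
Linear in P, so extremes are at the endpoints: P = -2 gives T = -20; P = 12 gives T = 134.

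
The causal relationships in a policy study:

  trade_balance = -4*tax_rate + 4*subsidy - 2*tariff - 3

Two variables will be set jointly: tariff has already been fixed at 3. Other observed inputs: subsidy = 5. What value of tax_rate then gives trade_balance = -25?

tax_rate = 9

With tariff held at 3:
Substituting into the trade_balance equation gives trade_balance = -4*tax_rate + 11.
Solve -4*tax_rate + 11 = -25: tax_rate = (-25 - 11) / -4 = 9.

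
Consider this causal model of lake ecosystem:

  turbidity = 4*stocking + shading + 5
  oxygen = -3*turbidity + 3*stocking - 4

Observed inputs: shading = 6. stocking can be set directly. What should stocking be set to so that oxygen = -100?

Substituting into the turbidity equation gives turbidity = 4*stocking + 11.
So oxygen = -9*stocking - 37.
Solve -9*stocking - 37 = -100: stocking = (-100 + 37) / -9 = 7.

stocking = 7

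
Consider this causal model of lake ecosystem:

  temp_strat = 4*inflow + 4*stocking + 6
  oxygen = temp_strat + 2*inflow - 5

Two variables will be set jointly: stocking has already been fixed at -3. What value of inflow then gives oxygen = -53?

With stocking held at -3:
Substituting into the temp_strat equation gives temp_strat = 4*inflow - 6.
Substituting into the oxygen equation gives oxygen = 6*inflow - 11.
Solve 6*inflow - 11 = -53: inflow = (-53 + 11) / 6 = -7.

inflow = -7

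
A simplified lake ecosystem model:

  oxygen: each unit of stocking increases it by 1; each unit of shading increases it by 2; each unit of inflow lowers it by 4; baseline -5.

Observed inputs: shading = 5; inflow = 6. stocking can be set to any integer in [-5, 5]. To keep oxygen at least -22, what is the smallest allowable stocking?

Substituting into the oxygen equation gives oxygen = stocking - 19.
Require stocking - 19 ≥ -22, so stocking ≥ -3.
The smallest integer in [-5, 5] satisfying this is -3.

stocking = -3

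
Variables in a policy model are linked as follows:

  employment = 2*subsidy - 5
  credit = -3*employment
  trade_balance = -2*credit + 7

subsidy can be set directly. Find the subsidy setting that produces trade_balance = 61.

subsidy = 7

Substituting into the credit equation gives credit = -6*subsidy + 15.
This gives trade_balance = 12*subsidy - 23.
Solve 12*subsidy - 23 = 61: subsidy = (61 + 23) / 12 = 7.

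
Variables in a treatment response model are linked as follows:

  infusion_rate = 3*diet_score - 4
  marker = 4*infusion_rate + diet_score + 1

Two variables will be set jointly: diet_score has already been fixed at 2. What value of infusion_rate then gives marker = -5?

With diet_score held at 2:
Intervening on infusion_rate fixes its value directly, overriding its dependence on diet_score.
Substituting into the marker equation gives marker = 4*infusion_rate + 3.
Solve 4*infusion_rate + 3 = -5: infusion_rate = (-5 - 3) / 4 = -2.

infusion_rate = -2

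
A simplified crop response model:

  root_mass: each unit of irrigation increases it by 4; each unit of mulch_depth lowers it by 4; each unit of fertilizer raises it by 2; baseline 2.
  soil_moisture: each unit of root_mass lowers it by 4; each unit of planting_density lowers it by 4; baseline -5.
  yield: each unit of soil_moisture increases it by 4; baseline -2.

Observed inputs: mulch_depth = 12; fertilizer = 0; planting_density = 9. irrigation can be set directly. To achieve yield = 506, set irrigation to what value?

irrigation = 1

Substituting into the root_mass equation gives root_mass = 4*irrigation - 46.
Substituting into the soil_moisture equation gives soil_moisture = -16*irrigation + 143.
So yield = -64*irrigation + 570.
Solve -64*irrigation + 570 = 506: irrigation = (506 - 570) / -64 = 1.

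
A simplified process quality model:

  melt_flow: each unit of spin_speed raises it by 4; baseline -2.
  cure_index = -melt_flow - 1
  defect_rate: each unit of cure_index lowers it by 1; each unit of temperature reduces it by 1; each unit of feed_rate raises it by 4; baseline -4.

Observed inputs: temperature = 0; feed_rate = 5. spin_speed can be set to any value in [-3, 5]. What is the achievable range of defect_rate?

3 to 35

Substituting into the cure_index equation gives cure_index = -4*spin_speed + 1.
Substituting into the defect_rate equation gives defect_rate = 4*spin_speed + 15.
Linear in spin_speed, so extremes are at the endpoints: spin_speed = -3 gives defect_rate = 3; spin_speed = 5 gives defect_rate = 35.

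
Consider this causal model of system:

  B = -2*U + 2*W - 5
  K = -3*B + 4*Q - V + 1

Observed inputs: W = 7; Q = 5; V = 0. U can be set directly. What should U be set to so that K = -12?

Substituting into the B equation gives B = -2*U + 9.
Substituting into the K equation gives K = 6*U - 6.
Solve 6*U - 6 = -12: U = (-12 + 6) / 6 = -1.

U = -1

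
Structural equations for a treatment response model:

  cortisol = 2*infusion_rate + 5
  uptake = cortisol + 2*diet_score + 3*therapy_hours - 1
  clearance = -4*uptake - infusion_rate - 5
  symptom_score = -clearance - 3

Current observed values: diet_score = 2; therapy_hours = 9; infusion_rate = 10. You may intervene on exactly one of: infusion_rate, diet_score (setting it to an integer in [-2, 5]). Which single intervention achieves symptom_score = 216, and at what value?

set diet_score = 0

Intervening on infusion_rate: symptom_score = 9*infusion_rate + 142. Reaching 216 requires infusion_rate = 74/9, not an integer.
Intervening on diet_score: with other inputs at their observed values, symptom_score = 8*diet_score + 216. Solving for 216 gives diet_score = 0, within [-2, 5].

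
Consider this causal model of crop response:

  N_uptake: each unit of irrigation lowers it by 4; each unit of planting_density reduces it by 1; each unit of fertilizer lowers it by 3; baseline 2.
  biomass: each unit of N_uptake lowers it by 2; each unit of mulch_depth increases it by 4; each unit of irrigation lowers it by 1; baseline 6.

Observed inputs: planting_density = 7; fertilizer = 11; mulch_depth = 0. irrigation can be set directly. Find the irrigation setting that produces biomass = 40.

irrigation = -6

Substituting into the N_uptake equation gives N_uptake = -4*irrigation - 38.
biomass becomes 7*irrigation + 82.
Solve 7*irrigation + 82 = 40: irrigation = (40 - 82) / 7 = -6.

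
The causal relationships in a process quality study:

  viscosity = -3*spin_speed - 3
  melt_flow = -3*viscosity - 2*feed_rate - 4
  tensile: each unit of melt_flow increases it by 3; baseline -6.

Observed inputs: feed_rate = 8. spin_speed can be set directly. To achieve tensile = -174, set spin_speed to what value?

Substituting into the melt_flow equation gives melt_flow = 9*spin_speed - 11.
Substituting into the tensile equation gives tensile = 27*spin_speed - 39.
Solve 27*spin_speed - 39 = -174: spin_speed = (-174 + 39) / 27 = -5.

spin_speed = -5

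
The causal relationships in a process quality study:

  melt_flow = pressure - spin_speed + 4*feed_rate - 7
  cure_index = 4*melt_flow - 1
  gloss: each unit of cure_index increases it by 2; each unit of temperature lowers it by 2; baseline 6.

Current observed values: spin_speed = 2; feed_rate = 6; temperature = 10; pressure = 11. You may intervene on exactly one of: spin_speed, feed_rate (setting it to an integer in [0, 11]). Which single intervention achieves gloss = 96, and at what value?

set feed_rate = 3

Intervening on spin_speed: gloss = -8*spin_speed + 208. Reaching 96 requires spin_speed = 14, outside [0, 11].
Intervening on feed_rate: with other inputs at their observed values, gloss = 32*feed_rate. Solving for 96 gives feed_rate = 3, within [0, 11].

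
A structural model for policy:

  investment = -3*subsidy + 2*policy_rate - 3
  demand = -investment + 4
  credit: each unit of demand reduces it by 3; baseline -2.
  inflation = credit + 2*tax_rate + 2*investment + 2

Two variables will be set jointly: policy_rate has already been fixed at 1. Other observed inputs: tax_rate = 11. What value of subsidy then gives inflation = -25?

With policy_rate held at 1:
Substituting into the investment equation gives investment = -3*subsidy - 1.
So demand = 3*subsidy + 5.
Substituting into the credit equation gives credit = -9*subsidy - 17.
So inflation = -15*subsidy + 5.
Solve -15*subsidy + 5 = -25: subsidy = (-25 - 5) / -15 = 2.

subsidy = 2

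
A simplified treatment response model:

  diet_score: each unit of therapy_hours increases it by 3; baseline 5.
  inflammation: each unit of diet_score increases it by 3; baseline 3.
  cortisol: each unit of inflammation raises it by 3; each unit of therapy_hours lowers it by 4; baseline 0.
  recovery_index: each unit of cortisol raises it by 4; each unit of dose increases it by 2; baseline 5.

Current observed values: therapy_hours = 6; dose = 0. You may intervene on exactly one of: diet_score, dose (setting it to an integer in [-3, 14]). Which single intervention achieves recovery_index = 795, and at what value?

set dose = 11

Intervening on diet_score: recovery_index = 36*diet_score - 55. Reaching 795 requires diet_score = 425/18, not an integer.
Intervening on dose: with other inputs at their observed values, recovery_index = 2*dose + 773. Solving for 795 gives dose = 11, within [-3, 14].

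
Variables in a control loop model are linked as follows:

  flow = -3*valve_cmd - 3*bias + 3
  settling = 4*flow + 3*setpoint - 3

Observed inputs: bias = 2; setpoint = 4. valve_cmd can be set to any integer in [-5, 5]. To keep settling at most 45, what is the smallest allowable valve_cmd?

valve_cmd = -4

Substituting into the flow equation gives flow = -3*valve_cmd - 3.
So settling = -12*valve_cmd - 3.
Require -12*valve_cmd - 3 ≤ 45, so valve_cmd ≥ -4.
The smallest integer in [-5, 5] satisfying this is -4.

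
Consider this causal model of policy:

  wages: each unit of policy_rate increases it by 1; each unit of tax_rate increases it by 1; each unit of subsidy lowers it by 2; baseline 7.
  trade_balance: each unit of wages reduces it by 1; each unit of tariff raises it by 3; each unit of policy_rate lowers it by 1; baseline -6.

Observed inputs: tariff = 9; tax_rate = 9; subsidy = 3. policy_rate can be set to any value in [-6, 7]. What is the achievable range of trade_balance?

-3 to 23

Substituting into the wages equation gives wages = policy_rate + 10.
Substituting into the trade_balance equation gives trade_balance = -2*policy_rate + 11.
Linear in policy_rate, so extremes are at the endpoints: policy_rate = -6 gives trade_balance = 23; policy_rate = 7 gives trade_balance = -3.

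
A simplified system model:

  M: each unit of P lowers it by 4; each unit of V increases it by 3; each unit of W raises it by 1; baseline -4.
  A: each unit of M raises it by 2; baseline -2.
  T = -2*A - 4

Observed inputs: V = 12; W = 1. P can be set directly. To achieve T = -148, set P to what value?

P = -1

Substituting into the M equation gives M = -4*P + 33.
This gives A = -8*P + 64.
T becomes 16*P - 132.
Solve 16*P - 132 = -148: P = (-148 + 132) / 16 = -1.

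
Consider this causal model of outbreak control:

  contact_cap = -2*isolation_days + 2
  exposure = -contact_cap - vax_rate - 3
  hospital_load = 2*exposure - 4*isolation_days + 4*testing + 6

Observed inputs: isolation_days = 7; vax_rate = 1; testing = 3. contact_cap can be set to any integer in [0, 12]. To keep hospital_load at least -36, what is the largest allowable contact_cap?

Intervening on contact_cap fixes its value directly, overriding its dependence on isolation_days.
Substituting into the exposure equation gives exposure = -contact_cap - 4.
This gives hospital_load = -2*contact_cap - 18.
Require -2*contact_cap - 18 ≥ -36, so contact_cap ≤ 9.
The largest integer in [0, 12] satisfying this is 9.

contact_cap = 9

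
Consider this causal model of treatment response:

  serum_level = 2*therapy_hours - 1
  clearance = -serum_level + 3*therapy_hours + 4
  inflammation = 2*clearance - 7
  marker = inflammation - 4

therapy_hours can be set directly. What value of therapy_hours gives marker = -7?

therapy_hours = -3

Substituting into the clearance equation gives clearance = therapy_hours + 5.
This gives inflammation = 2*therapy_hours + 3.
Substituting into the marker equation gives marker = 2*therapy_hours - 1.
Solve 2*therapy_hours - 1 = -7: therapy_hours = (-7 + 1) / 2 = -3.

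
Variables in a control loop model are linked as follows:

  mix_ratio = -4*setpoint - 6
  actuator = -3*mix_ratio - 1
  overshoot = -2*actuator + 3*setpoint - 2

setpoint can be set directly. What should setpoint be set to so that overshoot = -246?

Substituting into the actuator equation gives actuator = 12*setpoint + 17.
This gives overshoot = -21*setpoint - 36.
Solve -21*setpoint - 36 = -246: setpoint = (-246 + 36) / -21 = 10.

setpoint = 10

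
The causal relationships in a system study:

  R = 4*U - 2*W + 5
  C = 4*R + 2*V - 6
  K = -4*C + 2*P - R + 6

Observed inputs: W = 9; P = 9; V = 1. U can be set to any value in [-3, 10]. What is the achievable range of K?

Substituting into the R equation gives R = 4*U - 13.
C becomes 16*U - 56.
So K = -68*U + 261.
Linear in U, so extremes are at the endpoints: U = -3 gives K = 465; U = 10 gives K = -419.

-419 to 465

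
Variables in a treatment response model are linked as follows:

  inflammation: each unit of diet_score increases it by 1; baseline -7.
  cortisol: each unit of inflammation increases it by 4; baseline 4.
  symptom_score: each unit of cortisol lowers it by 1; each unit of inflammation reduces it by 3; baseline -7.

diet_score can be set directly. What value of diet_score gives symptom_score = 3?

diet_score = 5

Substituting into the cortisol equation gives cortisol = 4*diet_score - 24.
This gives symptom_score = -7*diet_score + 38.
Solve -7*diet_score + 38 = 3: diet_score = (3 - 38) / -7 = 5.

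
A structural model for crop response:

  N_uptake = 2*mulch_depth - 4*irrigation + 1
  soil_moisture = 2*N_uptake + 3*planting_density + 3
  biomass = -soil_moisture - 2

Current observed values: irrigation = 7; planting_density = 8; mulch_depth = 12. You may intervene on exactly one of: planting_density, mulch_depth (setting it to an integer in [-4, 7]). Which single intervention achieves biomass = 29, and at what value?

Intervening on planting_density: biomass = -3*planting_density + 1. Reaching 29 requires planting_density = -28/3, not an integer.
Intervening on mulch_depth: with other inputs at their observed values, biomass = -4*mulch_depth + 25. Solving for 29 gives mulch_depth = -1, within [-4, 7].

set mulch_depth = -1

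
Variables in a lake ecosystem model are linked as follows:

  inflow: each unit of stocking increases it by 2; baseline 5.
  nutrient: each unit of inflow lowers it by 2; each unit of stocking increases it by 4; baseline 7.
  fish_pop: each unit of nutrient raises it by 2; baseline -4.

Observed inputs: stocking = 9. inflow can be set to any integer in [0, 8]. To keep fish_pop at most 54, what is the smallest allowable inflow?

inflow = 7

Intervening on inflow fixes its value directly, overriding its dependence on stocking.
Substituting into the nutrient equation gives nutrient = -2*inflow + 43.
So fish_pop = -4*inflow + 82.
Require -4*inflow + 82 ≤ 54, so inflow ≥ 7.
The smallest integer in [0, 8] satisfying this is 7.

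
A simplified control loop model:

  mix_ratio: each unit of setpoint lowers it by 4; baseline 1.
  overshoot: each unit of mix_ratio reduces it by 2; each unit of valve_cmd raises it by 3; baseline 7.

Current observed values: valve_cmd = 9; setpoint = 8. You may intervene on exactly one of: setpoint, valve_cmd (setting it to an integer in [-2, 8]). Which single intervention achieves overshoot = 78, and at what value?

Intervening on setpoint: overshoot = 8*setpoint + 32. Reaching 78 requires setpoint = 23/4, not an integer.
Intervening on valve_cmd: with other inputs at their observed values, overshoot = 3*valve_cmd + 69. Solving for 78 gives valve_cmd = 3, within [-2, 8].

set valve_cmd = 3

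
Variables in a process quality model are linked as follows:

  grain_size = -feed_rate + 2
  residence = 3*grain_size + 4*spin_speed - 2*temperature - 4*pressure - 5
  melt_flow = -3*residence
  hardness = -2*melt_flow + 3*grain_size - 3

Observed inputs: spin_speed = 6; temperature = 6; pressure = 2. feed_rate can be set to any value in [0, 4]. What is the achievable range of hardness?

-51 to 33

Substituting into the residence equation gives residence = -3*feed_rate + 5.
Substituting into the melt_flow equation gives melt_flow = 9*feed_rate - 15.
This gives hardness = -21*feed_rate + 33.
Linear in feed_rate, so extremes are at the endpoints: feed_rate = 0 gives hardness = 33; feed_rate = 4 gives hardness = -51.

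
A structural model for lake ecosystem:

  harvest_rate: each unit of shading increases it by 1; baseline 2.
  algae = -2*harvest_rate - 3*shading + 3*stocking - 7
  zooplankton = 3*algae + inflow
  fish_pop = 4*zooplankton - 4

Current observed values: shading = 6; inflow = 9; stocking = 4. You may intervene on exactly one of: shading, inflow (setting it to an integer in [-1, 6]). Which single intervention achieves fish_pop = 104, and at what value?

set shading = -1

Intervening on shading: with other inputs at their observed values, fish_pop = -60*shading + 44. Solving for 104 gives shading = -1, within [-1, 6].
Intervening on inflow: fish_pop = 4*inflow - 352. Reaching 104 requires inflow = 114, outside [-1, 6].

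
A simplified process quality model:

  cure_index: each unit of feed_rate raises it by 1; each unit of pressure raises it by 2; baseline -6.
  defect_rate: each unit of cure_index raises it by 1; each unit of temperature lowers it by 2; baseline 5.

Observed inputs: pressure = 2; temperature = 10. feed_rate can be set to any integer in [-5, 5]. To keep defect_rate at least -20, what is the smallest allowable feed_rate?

feed_rate = -3

Substituting into the cure_index equation gives cure_index = feed_rate - 2.
Substituting into the defect_rate equation gives defect_rate = feed_rate - 17.
Require feed_rate - 17 ≥ -20, so feed_rate ≥ -3.
The smallest integer in [-5, 5] satisfying this is -3.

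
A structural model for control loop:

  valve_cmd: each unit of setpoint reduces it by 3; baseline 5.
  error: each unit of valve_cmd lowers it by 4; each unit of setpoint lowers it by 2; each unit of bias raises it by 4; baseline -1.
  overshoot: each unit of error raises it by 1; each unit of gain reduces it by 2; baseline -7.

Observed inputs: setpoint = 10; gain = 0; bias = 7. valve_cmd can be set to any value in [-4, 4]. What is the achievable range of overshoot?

Intervening on valve_cmd fixes its value directly, overriding its dependence on setpoint.
Substituting into the error equation gives error = -4*valve_cmd + 7.
overshoot becomes -4*valve_cmd.
Linear in valve_cmd, so extremes are at the endpoints: valve_cmd = -4 gives overshoot = 16; valve_cmd = 4 gives overshoot = -16.

-16 to 16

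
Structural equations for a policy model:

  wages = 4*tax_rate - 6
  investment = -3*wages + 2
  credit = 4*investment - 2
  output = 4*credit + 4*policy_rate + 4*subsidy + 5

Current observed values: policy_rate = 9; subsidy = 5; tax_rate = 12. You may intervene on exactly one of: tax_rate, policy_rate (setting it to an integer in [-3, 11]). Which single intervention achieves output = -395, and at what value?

Intervening on tax_rate: with other inputs at their observed values, output = -192*tax_rate + 373. Solving for -395 gives tax_rate = 4, within [-3, 11].
Intervening on policy_rate: output = 4*policy_rate - 1967. Reaching -395 requires policy_rate = 393, outside [-3, 11].

set tax_rate = 4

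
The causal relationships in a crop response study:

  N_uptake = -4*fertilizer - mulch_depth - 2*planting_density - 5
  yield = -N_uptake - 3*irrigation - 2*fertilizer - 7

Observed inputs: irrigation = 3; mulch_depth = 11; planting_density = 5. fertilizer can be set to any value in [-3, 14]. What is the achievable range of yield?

4 to 38

Substituting into the N_uptake equation gives N_uptake = -4*fertilizer - 26.
So yield = 2*fertilizer + 10.
Linear in fertilizer, so extremes are at the endpoints: fertilizer = -3 gives yield = 4; fertilizer = 14 gives yield = 38.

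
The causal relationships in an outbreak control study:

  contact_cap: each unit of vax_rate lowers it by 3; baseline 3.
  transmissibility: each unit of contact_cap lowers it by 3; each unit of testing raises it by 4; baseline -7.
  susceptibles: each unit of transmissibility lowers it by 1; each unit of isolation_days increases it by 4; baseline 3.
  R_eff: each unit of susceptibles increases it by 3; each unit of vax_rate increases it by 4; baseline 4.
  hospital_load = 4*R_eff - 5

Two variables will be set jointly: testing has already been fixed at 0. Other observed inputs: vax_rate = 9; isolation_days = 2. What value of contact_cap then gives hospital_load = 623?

With testing held at 0:
Intervening on contact_cap fixes its value directly, overriding its dependence on vax_rate.
Substituting into the transmissibility equation gives transmissibility = -3*contact_cap - 7.
susceptibles becomes 3*contact_cap + 18.
Substituting into the R_eff equation gives R_eff = 9*contact_cap + 94.
Substituting into the hospital_load equation gives hospital_load = 36*contact_cap + 371.
Solve 36*contact_cap + 371 = 623: contact_cap = (623 - 371) / 36 = 7.

contact_cap = 7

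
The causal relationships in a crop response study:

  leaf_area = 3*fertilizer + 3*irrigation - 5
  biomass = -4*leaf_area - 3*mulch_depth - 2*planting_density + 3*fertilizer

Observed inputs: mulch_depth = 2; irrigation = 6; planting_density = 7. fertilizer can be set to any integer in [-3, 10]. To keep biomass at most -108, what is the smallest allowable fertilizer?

fertilizer = 4

Substituting into the leaf_area equation gives leaf_area = 3*fertilizer + 13.
Substituting into the biomass equation gives biomass = -9*fertilizer - 72.
Require -9*fertilizer - 72 ≤ -108, so fertilizer ≥ 4.
The smallest integer in [-3, 10] satisfying this is 4.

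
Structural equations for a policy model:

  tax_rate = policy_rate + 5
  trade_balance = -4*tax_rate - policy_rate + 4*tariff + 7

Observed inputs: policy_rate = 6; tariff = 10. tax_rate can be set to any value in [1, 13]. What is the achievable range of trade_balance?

-11 to 37

Intervening on tax_rate fixes its value directly, overriding its dependence on policy_rate.
Substituting into the trade_balance equation gives trade_balance = -4*tax_rate + 41.
Linear in tax_rate, so extremes are at the endpoints: tax_rate = 1 gives trade_balance = 37; tax_rate = 13 gives trade_balance = -11.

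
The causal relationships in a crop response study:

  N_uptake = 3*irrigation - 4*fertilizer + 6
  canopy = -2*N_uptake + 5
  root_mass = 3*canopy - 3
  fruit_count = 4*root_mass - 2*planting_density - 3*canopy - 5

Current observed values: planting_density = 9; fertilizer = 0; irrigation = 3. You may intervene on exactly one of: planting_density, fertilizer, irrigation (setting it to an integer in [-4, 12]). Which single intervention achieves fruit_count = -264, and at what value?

Intervening on planting_density: with other inputs at their observed values, fruit_count = -2*planting_density - 242. Solving for -264 gives planting_density = 11, within [-4, 12].
Intervening on fertilizer: fruit_count = 72*fertilizer - 260. Reaching -264 requires fertilizer = -1/18, not an integer.
Intervening on irrigation: fruit_count = -54*irrigation - 98. Reaching -264 requires irrigation = 83/27, not an integer.

set planting_density = 11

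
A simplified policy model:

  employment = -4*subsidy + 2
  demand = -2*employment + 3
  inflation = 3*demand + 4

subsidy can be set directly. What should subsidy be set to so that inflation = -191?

subsidy = -8

Substituting into the demand equation gives demand = 8*subsidy - 1.
Substituting into the inflation equation gives inflation = 24*subsidy + 1.
Solve 24*subsidy + 1 = -191: subsidy = (-191 - 1) / 24 = -8.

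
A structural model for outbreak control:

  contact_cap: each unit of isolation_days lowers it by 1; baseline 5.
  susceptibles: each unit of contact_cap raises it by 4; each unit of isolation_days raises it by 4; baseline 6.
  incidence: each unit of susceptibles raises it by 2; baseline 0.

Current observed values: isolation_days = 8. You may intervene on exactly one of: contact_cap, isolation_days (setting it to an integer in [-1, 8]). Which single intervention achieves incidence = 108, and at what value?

Intervening on contact_cap: with other inputs at their observed values, incidence = 8*contact_cap + 76. Solving for 108 gives contact_cap = 4, within [-1, 8].
Intervening on isolation_days: the paths from isolation_days to incidence cancel (net effect zero), leaving incidence = 52; 108 is unreachable this way.

set contact_cap = 4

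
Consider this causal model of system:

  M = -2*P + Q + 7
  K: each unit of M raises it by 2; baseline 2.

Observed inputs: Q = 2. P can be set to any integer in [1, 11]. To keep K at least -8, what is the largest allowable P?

Substituting into the M equation gives M = -2*P + 9.
Substituting into the K equation gives K = -4*P + 20.
Require -4*P + 20 ≥ -8, so P ≤ 7.
The largest integer in [1, 11] satisfying this is 7.

P = 7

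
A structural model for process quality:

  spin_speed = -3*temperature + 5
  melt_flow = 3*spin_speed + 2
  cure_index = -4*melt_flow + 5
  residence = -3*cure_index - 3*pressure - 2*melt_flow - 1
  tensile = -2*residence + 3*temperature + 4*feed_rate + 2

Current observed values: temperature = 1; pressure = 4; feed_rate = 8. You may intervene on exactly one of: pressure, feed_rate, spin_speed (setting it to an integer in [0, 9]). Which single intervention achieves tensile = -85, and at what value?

set pressure = 1

Intervening on pressure: with other inputs at their observed values, tensile = 6*pressure - 91. Solving for -85 gives pressure = 1, within [0, 9].
Intervening on feed_rate: tensile = 4*feed_rate - 99. Reaching -85 requires feed_rate = 7/2, not an integer.
Intervening on spin_speed: tensile = -60*spin_speed + 53. Reaching -85 requires spin_speed = 23/10, not an integer.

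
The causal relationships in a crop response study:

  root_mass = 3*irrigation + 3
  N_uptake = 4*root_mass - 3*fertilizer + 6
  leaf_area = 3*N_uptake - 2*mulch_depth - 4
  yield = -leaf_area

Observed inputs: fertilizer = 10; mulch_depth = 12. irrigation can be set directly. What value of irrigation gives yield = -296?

Substituting into the N_uptake equation gives N_uptake = 12*irrigation - 12.
Substituting into the leaf_area equation gives leaf_area = 36*irrigation - 64.
yield becomes -36*irrigation + 64.
Solve -36*irrigation + 64 = -296: irrigation = (-296 - 64) / -36 = 10.

irrigation = 10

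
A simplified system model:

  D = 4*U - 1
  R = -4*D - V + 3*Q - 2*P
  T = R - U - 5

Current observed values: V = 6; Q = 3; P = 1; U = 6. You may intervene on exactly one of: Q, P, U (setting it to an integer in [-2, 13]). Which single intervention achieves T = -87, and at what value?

set Q = 8

Intervening on Q: with other inputs at their observed values, T = 3*Q - 111. Solving for -87 gives Q = 8, within [-2, 13].
Intervening on P: T = -2*P - 100. Reaching -87 requires P = -13/2, not an integer.
Intervening on U: T = -17*U. Reaching -87 requires U = 87/17, not an integer.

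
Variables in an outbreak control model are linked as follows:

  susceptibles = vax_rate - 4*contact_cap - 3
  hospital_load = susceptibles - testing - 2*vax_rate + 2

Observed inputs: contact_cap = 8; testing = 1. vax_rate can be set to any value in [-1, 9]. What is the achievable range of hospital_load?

-43 to -33

Substituting into the susceptibles equation gives susceptibles = vax_rate - 35.
So hospital_load = -vax_rate - 34.
Linear in vax_rate, so extremes are at the endpoints: vax_rate = -1 gives hospital_load = -33; vax_rate = 9 gives hospital_load = -43.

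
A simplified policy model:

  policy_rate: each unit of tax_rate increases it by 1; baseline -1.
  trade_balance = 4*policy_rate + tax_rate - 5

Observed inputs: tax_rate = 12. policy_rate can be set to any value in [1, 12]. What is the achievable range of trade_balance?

11 to 55

Intervening on policy_rate fixes its value directly, overriding its dependence on tax_rate.
Substituting into the trade_balance equation gives trade_balance = 4*policy_rate + 7.
Linear in policy_rate, so extremes are at the endpoints: policy_rate = 1 gives trade_balance = 11; policy_rate = 12 gives trade_balance = 55.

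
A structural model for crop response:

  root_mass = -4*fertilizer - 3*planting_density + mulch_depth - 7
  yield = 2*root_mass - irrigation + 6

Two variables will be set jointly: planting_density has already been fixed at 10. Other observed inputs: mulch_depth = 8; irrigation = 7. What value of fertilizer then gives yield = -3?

With planting_density held at 10:
Substituting into the root_mass equation gives root_mass = -4*fertilizer - 29.
yield becomes -8*fertilizer - 59.
Solve -8*fertilizer - 59 = -3: fertilizer = (-3 + 59) / -8 = -7.

fertilizer = -7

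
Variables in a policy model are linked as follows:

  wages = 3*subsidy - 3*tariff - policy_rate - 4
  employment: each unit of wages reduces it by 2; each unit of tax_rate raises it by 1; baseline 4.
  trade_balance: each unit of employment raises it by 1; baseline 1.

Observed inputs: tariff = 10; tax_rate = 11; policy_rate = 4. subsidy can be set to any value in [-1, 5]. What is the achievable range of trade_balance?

Substituting into the wages equation gives wages = 3*subsidy - 38.
Substituting into the employment equation gives employment = -6*subsidy + 91.
This gives trade_balance = -6*subsidy + 92.
Linear in subsidy, so extremes are at the endpoints: subsidy = -1 gives trade_balance = 98; subsidy = 5 gives trade_balance = 62.

62 to 98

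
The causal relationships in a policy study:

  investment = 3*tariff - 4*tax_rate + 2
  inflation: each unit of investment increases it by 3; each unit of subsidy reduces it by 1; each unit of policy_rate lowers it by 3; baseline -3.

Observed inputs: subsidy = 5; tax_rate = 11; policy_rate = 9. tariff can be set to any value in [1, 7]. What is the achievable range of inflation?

Substituting into the investment equation gives investment = 3*tariff - 42.
Substituting into the inflation equation gives inflation = 9*tariff - 161.
Linear in tariff, so extremes are at the endpoints: tariff = 1 gives inflation = -152; tariff = 7 gives inflation = -98.

-152 to -98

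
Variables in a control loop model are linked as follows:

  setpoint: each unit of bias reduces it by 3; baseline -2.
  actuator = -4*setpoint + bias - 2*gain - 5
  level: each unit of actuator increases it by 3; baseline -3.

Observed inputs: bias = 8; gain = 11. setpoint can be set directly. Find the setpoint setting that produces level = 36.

setpoint = -8

Intervening on setpoint fixes its value directly, overriding its dependence on bias.
Substituting into the actuator equation gives actuator = -4*setpoint - 19.
So level = -12*setpoint - 60.
Solve -12*setpoint - 60 = 36: setpoint = (36 + 60) / -12 = -8.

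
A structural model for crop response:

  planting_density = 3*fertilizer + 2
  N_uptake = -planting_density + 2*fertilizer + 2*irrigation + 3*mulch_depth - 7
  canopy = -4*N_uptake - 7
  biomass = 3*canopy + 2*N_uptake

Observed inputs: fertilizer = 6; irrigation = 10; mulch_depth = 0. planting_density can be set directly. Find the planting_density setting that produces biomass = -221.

planting_density = 5

Intervening on planting_density fixes its value directly, overriding its dependence on fertilizer.
Substituting into the N_uptake equation gives N_uptake = -planting_density + 25.
This gives canopy = 4*planting_density - 107.
So biomass = 10*planting_density - 271.
Solve 10*planting_density - 271 = -221: planting_density = (-221 + 271) / 10 = 5.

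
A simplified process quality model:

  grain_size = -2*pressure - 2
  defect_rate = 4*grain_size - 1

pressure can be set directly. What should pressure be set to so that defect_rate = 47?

pressure = -7

Substituting into the defect_rate equation gives defect_rate = -8*pressure - 9.
Solve -8*pressure - 9 = 47: pressure = (47 + 9) / -8 = -7.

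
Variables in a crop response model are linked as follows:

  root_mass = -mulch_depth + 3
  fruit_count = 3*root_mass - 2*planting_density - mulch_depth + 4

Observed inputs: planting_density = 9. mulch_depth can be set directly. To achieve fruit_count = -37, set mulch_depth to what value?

Substituting into the fruit_count equation gives fruit_count = -4*mulch_depth - 5.
Solve -4*mulch_depth - 5 = -37: mulch_depth = (-37 + 5) / -4 = 8.

mulch_depth = 8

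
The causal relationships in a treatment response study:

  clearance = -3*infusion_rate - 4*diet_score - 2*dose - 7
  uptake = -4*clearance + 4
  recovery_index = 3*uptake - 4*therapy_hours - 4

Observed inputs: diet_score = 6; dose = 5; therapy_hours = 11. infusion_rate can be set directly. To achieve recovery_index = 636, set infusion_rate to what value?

Substituting into the clearance equation gives clearance = -3*infusion_rate - 41.
Substituting into the uptake equation gives uptake = 12*infusion_rate + 168.
So recovery_index = 36*infusion_rate + 456.
Solve 36*infusion_rate + 456 = 636: infusion_rate = (636 - 456) / 36 = 5.

infusion_rate = 5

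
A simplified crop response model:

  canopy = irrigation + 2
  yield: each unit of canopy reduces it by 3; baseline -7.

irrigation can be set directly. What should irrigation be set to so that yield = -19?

irrigation = 2

Substituting into the yield equation gives yield = -3*irrigation - 13.
Solve -3*irrigation - 13 = -19: irrigation = (-19 + 13) / -3 = 2.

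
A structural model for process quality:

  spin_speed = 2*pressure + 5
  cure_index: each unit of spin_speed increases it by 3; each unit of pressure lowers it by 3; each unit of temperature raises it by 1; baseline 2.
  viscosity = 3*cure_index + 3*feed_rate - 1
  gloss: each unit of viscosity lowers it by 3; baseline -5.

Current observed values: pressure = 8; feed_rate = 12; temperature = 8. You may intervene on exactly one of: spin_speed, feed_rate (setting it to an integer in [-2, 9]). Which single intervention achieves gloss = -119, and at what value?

set spin_speed = 5

Intervening on spin_speed: with other inputs at their observed values, gloss = -27*spin_speed + 16. Solving for -119 gives spin_speed = 5, within [-2, 9].
Intervening on feed_rate: gloss = -9*feed_rate - 443. Reaching -119 requires feed_rate = -36, outside [-2, 9].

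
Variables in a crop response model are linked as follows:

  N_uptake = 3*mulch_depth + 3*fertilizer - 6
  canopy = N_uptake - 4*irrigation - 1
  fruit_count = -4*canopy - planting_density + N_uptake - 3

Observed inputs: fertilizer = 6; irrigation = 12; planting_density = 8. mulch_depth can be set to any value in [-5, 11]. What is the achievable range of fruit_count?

Substituting into the N_uptake equation gives N_uptake = 3*mulch_depth + 12.
Substituting into the canopy equation gives canopy = 3*mulch_depth - 37.
Substituting into the fruit_count equation gives fruit_count = -9*mulch_depth + 149.
Linear in mulch_depth, so extremes are at the endpoints: mulch_depth = -5 gives fruit_count = 194; mulch_depth = 11 gives fruit_count = 50.

50 to 194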